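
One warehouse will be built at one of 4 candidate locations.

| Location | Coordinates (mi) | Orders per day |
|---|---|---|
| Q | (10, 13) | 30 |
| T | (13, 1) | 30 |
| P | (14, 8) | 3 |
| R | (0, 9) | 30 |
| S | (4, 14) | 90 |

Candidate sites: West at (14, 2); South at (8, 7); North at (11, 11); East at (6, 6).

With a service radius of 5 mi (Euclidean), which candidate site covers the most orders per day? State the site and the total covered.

Coverage radius r = 5 mi; a point is covered iff (Δx)²+(Δy)² ≤ 5² = 25.
  West (14, 2): covers {T} → 30
  South (8, 7): covers {none} → 0
  North (11, 11): covers {Q, P} → 33
  East (6, 6): covers {none} → 0
Maximum coverage at North: 33 orders per day.

North, covering 33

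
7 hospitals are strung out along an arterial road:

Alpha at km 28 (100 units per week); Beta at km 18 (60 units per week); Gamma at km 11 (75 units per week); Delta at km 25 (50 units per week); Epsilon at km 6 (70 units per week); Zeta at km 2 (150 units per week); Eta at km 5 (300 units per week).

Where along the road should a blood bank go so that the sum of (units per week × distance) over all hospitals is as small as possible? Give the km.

x = 5

For a sum of weighted absolute distances on a line, the optimum is the weighted median (not the mean). Total weight W = 805; half-weight = 402.5.
Sort by position and accumulate weight:
  km 2 (Zeta, w=150) → cum 150
  km 5 (Eta, w=300) → cum 450  ≥ 402.5 → median here
  km 6 (Epsilon, w=70) → cum 520
  km 11 (Gamma, w=75) → cum 595
  km 18 (Beta, w=60) → cum 655
  km 25 (Delta, w=50) → cum 705
  km 28 (Alpha, w=100) → cum 805
Optimal location: km 5.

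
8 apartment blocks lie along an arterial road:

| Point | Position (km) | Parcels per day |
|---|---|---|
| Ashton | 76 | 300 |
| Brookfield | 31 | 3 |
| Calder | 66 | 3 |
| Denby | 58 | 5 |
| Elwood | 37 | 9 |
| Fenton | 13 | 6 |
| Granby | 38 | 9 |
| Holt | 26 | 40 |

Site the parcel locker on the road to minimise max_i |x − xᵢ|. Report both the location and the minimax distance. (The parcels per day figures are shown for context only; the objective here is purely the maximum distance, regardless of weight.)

location 44.5, max distance 31.5

The 1-center on a line is the midpoint of the two extreme points: leftmost at 13, rightmost at 76.
Optimal location = (13 + 76)/2 = 44.5; maximum distance = (76 − 13)/2 = 31.5.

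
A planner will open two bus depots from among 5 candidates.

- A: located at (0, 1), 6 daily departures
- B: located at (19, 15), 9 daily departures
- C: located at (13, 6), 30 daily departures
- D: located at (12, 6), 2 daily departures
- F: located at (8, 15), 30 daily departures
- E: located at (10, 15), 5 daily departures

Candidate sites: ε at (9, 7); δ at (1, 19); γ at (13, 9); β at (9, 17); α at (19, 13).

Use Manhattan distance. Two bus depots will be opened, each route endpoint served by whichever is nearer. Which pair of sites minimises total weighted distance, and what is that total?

Evaluate every pair (each demand assigned to the nearer of the two):
  {γ, β}: total = 437
  {ε, β}: total = 461
  {ε, α}: total = 581
  {ε, γ}: total = 611
  {γ, α}: total = 617
  {β, α}: total = 691
  {δ, γ}: total = 695
  {ε, δ}: total = 725
  {δ, β}: total = 805
  {δ, α}: total = 935
Best pair: {γ, β} with total 437.

{γ, β}, total 437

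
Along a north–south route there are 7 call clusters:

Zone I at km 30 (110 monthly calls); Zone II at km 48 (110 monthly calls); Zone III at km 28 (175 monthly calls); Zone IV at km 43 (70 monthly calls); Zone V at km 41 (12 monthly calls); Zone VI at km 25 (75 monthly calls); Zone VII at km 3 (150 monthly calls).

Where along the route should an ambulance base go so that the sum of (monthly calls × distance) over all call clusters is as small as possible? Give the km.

For a sum of weighted absolute distances on a line, the optimum is the weighted median (not the mean). Total weight W = 702; half-weight = 351.
Sort by position and accumulate weight:
  km 3 (Zone VII, w=150) → cum 150
  km 25 (Zone VI, w=75) → cum 225
  km 28 (Zone III, w=175) → cum 400  ≥ 351 → median here
  km 30 (Zone I, w=110) → cum 510
  km 41 (Zone V, w=12) → cum 522
  km 43 (Zone IV, w=70) → cum 592
  km 48 (Zone II, w=110) → cum 702
Optimal location: km 28.

x = 28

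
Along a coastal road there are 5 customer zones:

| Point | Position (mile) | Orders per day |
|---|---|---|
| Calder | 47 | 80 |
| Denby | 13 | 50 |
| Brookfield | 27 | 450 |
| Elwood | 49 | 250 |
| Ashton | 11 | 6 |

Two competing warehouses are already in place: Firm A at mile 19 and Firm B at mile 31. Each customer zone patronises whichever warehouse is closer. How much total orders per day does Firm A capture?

The indifferent point is the midpoint (19+31)/2 = 25; customer zones left of it (closer to Firm A at 19) go to Firm A, those right go to Firm B.
  Ashton at 11 (w=6) → Firm A
  Denby at 13 (w=50) → Firm A
  Brookfield at 27 (w=450) → Firm B
  Calder at 47 (w=80) → Firm B
  Elwood at 49 (w=250) → Firm B
Firm A captures 56; Firm B captures 780.

56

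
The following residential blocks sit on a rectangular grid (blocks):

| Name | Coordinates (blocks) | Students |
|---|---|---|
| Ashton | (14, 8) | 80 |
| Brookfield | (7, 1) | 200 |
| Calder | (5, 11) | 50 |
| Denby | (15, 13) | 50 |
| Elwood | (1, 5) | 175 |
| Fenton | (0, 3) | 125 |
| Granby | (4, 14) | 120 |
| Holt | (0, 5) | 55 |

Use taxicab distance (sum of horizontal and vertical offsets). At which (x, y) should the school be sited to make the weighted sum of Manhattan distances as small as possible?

(4, 5)

Manhattan distance separates: Σwᵢ(|x−xᵢ|+|y−yᵢ|) = Σwᵢ|x−xᵢ| + Σwᵢ|y−yᵢ|, so x and y are optimised independently as 1-D weighted medians.
Total weight W = 855; half = 427.5.
x-coordinate, sorted with cumulative weight:
  x=0 (Fenton, w=125) cum 125
  x=0 (Holt, w=55) cum 180
  x=1 (Elwood, w=175) cum 355
  x=4 (Granby, w=120) cum 475  ← median
  x=5 (Calder, w=50) cum 525
  x=7 (Brookfield, w=200) cum 725
  x=14 (Ashton, w=80) cum 805
  x=15 (Denby, w=50) cum 855
⇒ x* = 4
y-coordinate, sorted with cumulative weight:
  y=1 (Brookfield, w=200) cum 200
  y=3 (Fenton, w=125) cum 325
  y=5 (Elwood, w=175) cum 500  ← median
  y=5 (Holt, w=55) cum 555
  y=8 (Ashton, w=80) cum 635
  y=11 (Calder, w=50) cum 685
  y=13 (Denby, w=50) cum 735
  y=14 (Granby, w=120) cum 855
⇒ y* = 5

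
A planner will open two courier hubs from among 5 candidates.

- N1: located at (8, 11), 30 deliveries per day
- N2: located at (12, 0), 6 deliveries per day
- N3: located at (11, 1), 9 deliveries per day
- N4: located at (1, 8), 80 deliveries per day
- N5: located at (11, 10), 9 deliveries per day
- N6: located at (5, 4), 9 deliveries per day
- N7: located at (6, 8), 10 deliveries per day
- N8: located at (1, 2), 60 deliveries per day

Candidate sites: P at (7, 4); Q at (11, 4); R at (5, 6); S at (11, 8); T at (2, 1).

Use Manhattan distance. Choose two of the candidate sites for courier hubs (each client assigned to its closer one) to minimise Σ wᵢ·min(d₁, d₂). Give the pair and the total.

Evaluate every pair (each demand assigned to the nearer of the two):
  {R, T}: total = 1125
  {S, T}: total = 1179
  {P, T}: total = 1275
  {Q, T}: total = 1315
  {R, S}: total = 1323
  {Q, R}: total = 1359
  {P, R}: total = 1455
  {P, S}: total = 1663
  {P, Q}: total = 1699
  {Q, S}: total = 1879
Best pair: {R, T} with total 1125.

{R, T}, total 1125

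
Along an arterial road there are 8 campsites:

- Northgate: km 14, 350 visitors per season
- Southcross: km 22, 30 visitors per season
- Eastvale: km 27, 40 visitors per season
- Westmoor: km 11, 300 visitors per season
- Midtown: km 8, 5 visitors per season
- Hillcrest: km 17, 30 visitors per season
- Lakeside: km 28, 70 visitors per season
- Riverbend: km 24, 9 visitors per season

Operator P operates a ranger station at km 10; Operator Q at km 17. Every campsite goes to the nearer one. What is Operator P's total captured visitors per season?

The indifferent point is the midpoint (10+17)/2 = 13.5; campsites left of it (closer to Operator P at 10) go to Operator P, those right go to Operator Q.
  Midtown at 8 (w=5) → Operator P
  Westmoor at 11 (w=300) → Operator P
  Northgate at 14 (w=350) → Operator Q
  Hillcrest at 17 (w=30) → Operator Q
  Southcross at 22 (w=30) → Operator Q
  Riverbend at 24 (w=9) → Operator Q
  Eastvale at 27 (w=40) → Operator Q
  Lakeside at 28 (w=70) → Operator Q
Operator P captures 305; Operator Q captures 529.

305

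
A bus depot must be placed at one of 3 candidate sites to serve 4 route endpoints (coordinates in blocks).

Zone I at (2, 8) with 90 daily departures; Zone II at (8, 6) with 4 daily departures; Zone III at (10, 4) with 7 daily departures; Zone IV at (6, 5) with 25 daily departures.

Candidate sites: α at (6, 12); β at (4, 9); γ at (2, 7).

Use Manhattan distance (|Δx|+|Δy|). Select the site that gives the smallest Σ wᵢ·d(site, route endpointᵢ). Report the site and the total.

γ, total 345 blocks

Total weighted distance at each candidate:
  α (6, 12): total = 1011
  β (4, 9): total = 525
  γ (2, 7): total = 345
Minimum is at γ with total 345 blocks.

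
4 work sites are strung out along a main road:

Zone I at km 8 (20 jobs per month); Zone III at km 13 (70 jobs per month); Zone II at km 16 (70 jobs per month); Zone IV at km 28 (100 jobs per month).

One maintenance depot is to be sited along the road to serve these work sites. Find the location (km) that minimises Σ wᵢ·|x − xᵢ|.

x = 16

For a sum of weighted absolute distances on a line, the optimum is the weighted median (not the mean). Total weight W = 260; half-weight = 130.
Sort by position and accumulate weight:
  km 8 (Zone I, w=20) → cum 20
  km 13 (Zone III, w=70) → cum 90
  km 16 (Zone II, w=70) → cum 160  ≥ 130 → median here
  km 28 (Zone IV, w=100) → cum 260
Optimal location: km 16.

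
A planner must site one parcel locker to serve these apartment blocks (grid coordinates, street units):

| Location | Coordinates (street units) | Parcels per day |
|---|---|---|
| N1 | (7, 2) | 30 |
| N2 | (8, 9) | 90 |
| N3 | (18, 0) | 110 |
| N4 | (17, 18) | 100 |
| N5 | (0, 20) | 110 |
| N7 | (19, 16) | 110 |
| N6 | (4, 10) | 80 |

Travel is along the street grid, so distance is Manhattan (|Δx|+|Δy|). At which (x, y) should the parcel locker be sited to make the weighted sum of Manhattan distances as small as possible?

(17, 16)

Manhattan distance separates: Σwᵢ(|x−xᵢ|+|y−yᵢ|) = Σwᵢ|x−xᵢ| + Σwᵢ|y−yᵢ|, so x and y are optimised independently as 1-D weighted medians.
Total weight W = 630; half = 315.
x-coordinate, sorted with cumulative weight:
  x=0 (N5, w=110) cum 110
  x=4 (N6, w=80) cum 190
  x=7 (N1, w=30) cum 220
  x=8 (N2, w=90) cum 310
  x=17 (N4, w=100) cum 410  ← median
  x=18 (N3, w=110) cum 520
  x=19 (N7, w=110) cum 630
⇒ x* = 17
y-coordinate, sorted with cumulative weight:
  y=0 (N3, w=110) cum 110
  y=2 (N1, w=30) cum 140
  y=9 (N2, w=90) cum 230
  y=10 (N6, w=80) cum 310
  y=16 (N7, w=110) cum 420  ← median
  y=18 (N4, w=100) cum 520
  y=20 (N5, w=110) cum 630
⇒ y* = 16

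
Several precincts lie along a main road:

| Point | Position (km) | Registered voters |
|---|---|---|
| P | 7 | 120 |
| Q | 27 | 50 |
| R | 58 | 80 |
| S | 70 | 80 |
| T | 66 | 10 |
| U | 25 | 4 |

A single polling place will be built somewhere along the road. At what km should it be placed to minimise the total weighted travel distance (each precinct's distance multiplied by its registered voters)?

For a sum of weighted absolute distances on a line, the optimum is the weighted median (not the mean). Total weight W = 344; half-weight = 172.
Sort by position and accumulate weight:
  km 7 (P, w=120) → cum 120
  km 25 (U, w=4) → cum 124
  km 27 (Q, w=50) → cum 174  ≥ 172 → median here
  km 58 (R, w=80) → cum 254
  km 66 (T, w=10) → cum 264
  km 70 (S, w=80) → cum 344
Optimal location: km 27.

x = 27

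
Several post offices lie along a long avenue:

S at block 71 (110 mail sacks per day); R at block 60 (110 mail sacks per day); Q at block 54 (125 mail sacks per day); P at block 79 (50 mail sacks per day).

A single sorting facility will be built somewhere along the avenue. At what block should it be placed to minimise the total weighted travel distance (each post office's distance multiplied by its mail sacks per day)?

For a sum of weighted absolute distances on a line, the optimum is the weighted median (not the mean). Total weight W = 395; half-weight = 197.5.
Sort by position and accumulate weight:
  block 54 (Q, w=125) → cum 125
  block 60 (R, w=110) → cum 235  ≥ 197.5 → median here
  block 71 (S, w=110) → cum 345
  block 79 (P, w=50) → cum 395
Optimal location: block 60.

x = 60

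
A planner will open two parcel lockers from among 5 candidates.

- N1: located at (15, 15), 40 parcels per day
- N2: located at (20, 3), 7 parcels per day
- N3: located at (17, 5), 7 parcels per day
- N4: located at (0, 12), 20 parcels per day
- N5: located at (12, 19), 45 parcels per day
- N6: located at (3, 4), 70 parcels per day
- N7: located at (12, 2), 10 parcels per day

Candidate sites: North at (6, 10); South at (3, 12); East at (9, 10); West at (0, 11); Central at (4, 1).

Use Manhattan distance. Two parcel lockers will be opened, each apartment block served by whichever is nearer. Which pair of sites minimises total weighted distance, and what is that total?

{East, Central}, total 1787

Evaluate every pair (each demand assigned to the nearer of the two):
  {East, Central}: total = 1787
  {South, East}: total = 1927
  {South, Central}: total = 1995
  {North, Central}: total = 2003
  {East, West}: total = 2027
  {North, East}: total = 2097
  {North, South}: total = 2254
  {North, West}: total = 2284
  {West, Central}: total = 2295
  {South, West}: total = 2419
Best pair: {East, Central} with total 1787.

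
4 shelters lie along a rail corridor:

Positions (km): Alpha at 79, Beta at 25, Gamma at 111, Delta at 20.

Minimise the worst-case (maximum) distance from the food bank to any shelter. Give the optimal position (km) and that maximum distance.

location 65.5, max distance 45.5

The 1-center on a line is the midpoint of the two extreme points: leftmost at 20, rightmost at 111.
Optimal location = (20 + 111)/2 = 65.5; maximum distance = (111 − 20)/2 = 45.5.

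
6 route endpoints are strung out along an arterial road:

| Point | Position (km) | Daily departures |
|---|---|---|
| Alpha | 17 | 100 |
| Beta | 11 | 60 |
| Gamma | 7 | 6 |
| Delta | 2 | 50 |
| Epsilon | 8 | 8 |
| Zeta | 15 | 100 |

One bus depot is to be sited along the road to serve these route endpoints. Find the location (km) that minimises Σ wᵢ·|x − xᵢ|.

x = 15

For a sum of weighted absolute distances on a line, the optimum is the weighted median (not the mean). Total weight W = 324; half-weight = 162.
Sort by position and accumulate weight:
  km 2 (Delta, w=50) → cum 50
  km 7 (Gamma, w=6) → cum 56
  km 8 (Epsilon, w=8) → cum 64
  km 11 (Beta, w=60) → cum 124
  km 15 (Zeta, w=100) → cum 224  ≥ 162 → median here
  km 17 (Alpha, w=100) → cum 324
Optimal location: km 15.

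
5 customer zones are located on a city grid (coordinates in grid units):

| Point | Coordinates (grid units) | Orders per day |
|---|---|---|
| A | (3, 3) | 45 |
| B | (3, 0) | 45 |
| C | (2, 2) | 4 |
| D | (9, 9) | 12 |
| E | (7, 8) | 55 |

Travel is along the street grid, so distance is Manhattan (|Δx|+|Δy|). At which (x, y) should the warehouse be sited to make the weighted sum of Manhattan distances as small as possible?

(3, 3)

Manhattan distance separates: Σwᵢ(|x−xᵢ|+|y−yᵢ|) = Σwᵢ|x−xᵢ| + Σwᵢ|y−yᵢ|, so x and y are optimised independently as 1-D weighted medians.
Total weight W = 161; half = 80.5.
x-coordinate, sorted with cumulative weight:
  x=2 (C, w=4) cum 4
  x=3 (A, w=45) cum 49
  x=3 (B, w=45) cum 94  ← median
  x=7 (E, w=55) cum 149
  x=9 (D, w=12) cum 161
⇒ x* = 3
y-coordinate, sorted with cumulative weight:
  y=0 (B, w=45) cum 45
  y=2 (C, w=4) cum 49
  y=3 (A, w=45) cum 94  ← median
  y=8 (E, w=55) cum 149
  y=9 (D, w=12) cum 161
⇒ y* = 3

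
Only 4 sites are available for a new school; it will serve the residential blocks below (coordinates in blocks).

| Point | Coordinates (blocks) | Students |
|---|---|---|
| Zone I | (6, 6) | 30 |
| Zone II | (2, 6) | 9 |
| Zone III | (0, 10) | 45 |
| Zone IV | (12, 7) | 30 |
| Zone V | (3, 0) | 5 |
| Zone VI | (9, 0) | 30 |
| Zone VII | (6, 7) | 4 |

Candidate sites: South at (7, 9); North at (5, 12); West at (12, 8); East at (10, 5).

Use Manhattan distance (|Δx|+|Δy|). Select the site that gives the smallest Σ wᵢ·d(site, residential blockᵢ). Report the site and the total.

South, total 1169 blocks

Total weighted distance at each candidate:
  South (7, 9): total = 1169
  North (5, 12): total = 1540
  West (12, 8): total = 1451
  East (10, 5): total = 1290
Minimum is at South with total 1169 blocks.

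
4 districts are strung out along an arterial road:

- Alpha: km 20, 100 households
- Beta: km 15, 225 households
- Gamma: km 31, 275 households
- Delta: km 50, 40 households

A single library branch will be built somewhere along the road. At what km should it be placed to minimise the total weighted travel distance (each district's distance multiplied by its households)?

For a sum of weighted absolute distances on a line, the optimum is the weighted median (not the mean). Total weight W = 640; half-weight = 320.
Sort by position and accumulate weight:
  km 15 (Beta, w=225) → cum 225
  km 20 (Alpha, w=100) → cum 325  ≥ 320 → median here
  km 31 (Gamma, w=275) → cum 600
  km 50 (Delta, w=40) → cum 640
Optimal location: km 20.

x = 20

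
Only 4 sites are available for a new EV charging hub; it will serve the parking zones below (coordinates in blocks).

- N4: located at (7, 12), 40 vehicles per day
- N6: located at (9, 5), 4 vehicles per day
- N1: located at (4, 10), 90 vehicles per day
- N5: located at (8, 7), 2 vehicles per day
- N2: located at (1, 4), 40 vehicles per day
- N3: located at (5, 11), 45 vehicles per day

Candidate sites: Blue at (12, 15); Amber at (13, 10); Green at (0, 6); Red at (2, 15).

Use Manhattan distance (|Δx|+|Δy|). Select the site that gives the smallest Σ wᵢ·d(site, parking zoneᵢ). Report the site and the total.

Red, total 1841 blocks

Total weighted distance at each candidate:
  Blue (12, 15): total = 2941
  Amber (13, 10): total = 2307
  Green (0, 6): total = 1868
  Red (2, 15): total = 1841
Minimum is at Red with total 1841 blocks.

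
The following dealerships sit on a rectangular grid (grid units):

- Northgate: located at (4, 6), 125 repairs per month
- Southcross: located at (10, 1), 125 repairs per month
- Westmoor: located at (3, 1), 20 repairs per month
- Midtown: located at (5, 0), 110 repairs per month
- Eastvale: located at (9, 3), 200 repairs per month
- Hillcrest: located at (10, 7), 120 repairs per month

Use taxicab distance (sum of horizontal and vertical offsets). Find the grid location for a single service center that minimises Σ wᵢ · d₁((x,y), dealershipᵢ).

Manhattan distance separates: Σwᵢ(|x−xᵢ|+|y−yᵢ|) = Σwᵢ|x−xᵢ| + Σwᵢ|y−yᵢ|, so x and y are optimised independently as 1-D weighted medians.
Total weight W = 700; half = 350.
x-coordinate, sorted with cumulative weight:
  x=3 (Westmoor, w=20) cum 20
  x=4 (Northgate, w=125) cum 145
  x=5 (Midtown, w=110) cum 255
  x=9 (Eastvale, w=200) cum 455  ← median
  x=10 (Southcross, w=125) cum 580
  x=10 (Hillcrest, w=120) cum 700
⇒ x* = 9
y-coordinate, sorted with cumulative weight:
  y=0 (Midtown, w=110) cum 110
  y=1 (Southcross, w=125) cum 235
  y=1 (Westmoor, w=20) cum 255
  y=3 (Eastvale, w=200) cum 455  ← median
  y=6 (Northgate, w=125) cum 580
  y=7 (Hillcrest, w=120) cum 700
⇒ y* = 3

(9, 3)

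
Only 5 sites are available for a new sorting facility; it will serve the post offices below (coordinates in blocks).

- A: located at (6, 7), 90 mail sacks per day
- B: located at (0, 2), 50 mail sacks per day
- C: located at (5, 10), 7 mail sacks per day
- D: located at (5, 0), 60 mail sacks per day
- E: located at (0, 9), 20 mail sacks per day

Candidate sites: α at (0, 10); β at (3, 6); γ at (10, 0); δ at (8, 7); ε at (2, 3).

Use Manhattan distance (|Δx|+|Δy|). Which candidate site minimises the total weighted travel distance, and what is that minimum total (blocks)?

Total weighted distance at each candidate:
  α (0, 10): total = 2165
  β (3, 6): total = 1352
  γ (10, 0): total = 2375
  δ (8, 7): total = 1672
  ε (2, 3): total = 1460
Minimum is at β with total 1352 blocks.

β, total 1352 blocks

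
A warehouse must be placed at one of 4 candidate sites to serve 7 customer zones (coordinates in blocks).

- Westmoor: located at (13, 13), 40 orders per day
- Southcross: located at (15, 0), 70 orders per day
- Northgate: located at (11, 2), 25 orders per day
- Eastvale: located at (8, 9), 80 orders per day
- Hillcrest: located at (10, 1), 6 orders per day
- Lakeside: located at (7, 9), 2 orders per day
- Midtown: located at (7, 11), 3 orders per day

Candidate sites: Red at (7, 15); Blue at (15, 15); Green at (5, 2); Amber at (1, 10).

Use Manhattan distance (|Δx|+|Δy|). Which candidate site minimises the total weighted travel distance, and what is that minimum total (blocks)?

Total weighted distance at each candidate:
  Red (7, 15): total = 3041
  Blue (15, 15): total = 2853
  Green (5, 2): total = 2637
  Amber (1, 10): total = 3513
Minimum is at Green with total 2637 blocks.

Green, total 2637 blocks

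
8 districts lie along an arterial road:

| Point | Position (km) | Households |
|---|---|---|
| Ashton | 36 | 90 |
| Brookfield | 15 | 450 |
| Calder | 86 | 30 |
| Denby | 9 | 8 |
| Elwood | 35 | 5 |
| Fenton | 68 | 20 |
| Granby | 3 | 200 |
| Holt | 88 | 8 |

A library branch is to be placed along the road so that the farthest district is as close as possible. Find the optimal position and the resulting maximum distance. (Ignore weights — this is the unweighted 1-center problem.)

location 45.5, max distance 42.5

The 1-center on a line is the midpoint of the two extreme points: leftmost at 3, rightmost at 88.
Optimal location = (3 + 88)/2 = 45.5; maximum distance = (88 − 3)/2 = 42.5.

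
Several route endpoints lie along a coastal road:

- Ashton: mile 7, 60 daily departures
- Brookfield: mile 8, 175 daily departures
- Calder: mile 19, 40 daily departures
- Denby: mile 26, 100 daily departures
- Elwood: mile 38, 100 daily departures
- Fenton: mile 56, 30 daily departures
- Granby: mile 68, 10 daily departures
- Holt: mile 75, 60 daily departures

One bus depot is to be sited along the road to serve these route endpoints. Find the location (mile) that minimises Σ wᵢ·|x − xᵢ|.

For a sum of weighted absolute distances on a line, the optimum is the weighted median (not the mean). Total weight W = 575; half-weight = 287.5.
Sort by position and accumulate weight:
  mile 7 (Ashton, w=60) → cum 60
  mile 8 (Brookfield, w=175) → cum 235
  mile 19 (Calder, w=40) → cum 275
  mile 26 (Denby, w=100) → cum 375  ≥ 287.5 → median here
  mile 38 (Elwood, w=100) → cum 475
  mile 56 (Fenton, w=30) → cum 505
  mile 68 (Granby, w=10) → cum 515
  mile 75 (Holt, w=60) → cum 575
Optimal location: mile 26.

x = 26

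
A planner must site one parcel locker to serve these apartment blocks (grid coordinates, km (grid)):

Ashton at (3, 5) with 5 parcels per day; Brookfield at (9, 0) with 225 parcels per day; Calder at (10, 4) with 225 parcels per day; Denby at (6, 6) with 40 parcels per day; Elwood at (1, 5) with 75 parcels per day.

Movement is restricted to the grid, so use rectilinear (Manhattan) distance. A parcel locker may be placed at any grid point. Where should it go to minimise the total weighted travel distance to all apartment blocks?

(9, 4)

Manhattan distance separates: Σwᵢ(|x−xᵢ|+|y−yᵢ|) = Σwᵢ|x−xᵢ| + Σwᵢ|y−yᵢ|, so x and y are optimised independently as 1-D weighted medians.
Total weight W = 570; half = 285.
x-coordinate, sorted with cumulative weight:
  x=1 (Elwood, w=75) cum 75
  x=3 (Ashton, w=5) cum 80
  x=6 (Denby, w=40) cum 120
  x=9 (Brookfield, w=225) cum 345  ← median
  x=10 (Calder, w=225) cum 570
⇒ x* = 9
y-coordinate, sorted with cumulative weight:
  y=0 (Brookfield, w=225) cum 225
  y=4 (Calder, w=225) cum 450  ← median
  y=5 (Ashton, w=5) cum 455
  y=5 (Elwood, w=75) cum 530
  y=6 (Denby, w=40) cum 570
⇒ y* = 4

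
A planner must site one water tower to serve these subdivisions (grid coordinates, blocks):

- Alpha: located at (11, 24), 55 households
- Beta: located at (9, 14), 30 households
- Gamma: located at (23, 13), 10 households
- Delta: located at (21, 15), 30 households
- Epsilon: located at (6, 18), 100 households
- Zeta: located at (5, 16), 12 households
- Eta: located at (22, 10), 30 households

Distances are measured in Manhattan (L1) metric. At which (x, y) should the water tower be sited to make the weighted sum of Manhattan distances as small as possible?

(9, 18)

Manhattan distance separates: Σwᵢ(|x−xᵢ|+|y−yᵢ|) = Σwᵢ|x−xᵢ| + Σwᵢ|y−yᵢ|, so x and y are optimised independently as 1-D weighted medians.
Total weight W = 267; half = 133.5.
x-coordinate, sorted with cumulative weight:
  x=5 (Zeta, w=12) cum 12
  x=6 (Epsilon, w=100) cum 112
  x=9 (Beta, w=30) cum 142  ← median
  x=11 (Alpha, w=55) cum 197
  x=21 (Delta, w=30) cum 227
  x=22 (Eta, w=30) cum 257
  x=23 (Gamma, w=10) cum 267
⇒ x* = 9
y-coordinate, sorted with cumulative weight:
  y=10 (Eta, w=30) cum 30
  y=13 (Gamma, w=10) cum 40
  y=14 (Beta, w=30) cum 70
  y=15 (Delta, w=30) cum 100
  y=16 (Zeta, w=12) cum 112
  y=18 (Epsilon, w=100) cum 212  ← median
  y=24 (Alpha, w=55) cum 267
⇒ y* = 18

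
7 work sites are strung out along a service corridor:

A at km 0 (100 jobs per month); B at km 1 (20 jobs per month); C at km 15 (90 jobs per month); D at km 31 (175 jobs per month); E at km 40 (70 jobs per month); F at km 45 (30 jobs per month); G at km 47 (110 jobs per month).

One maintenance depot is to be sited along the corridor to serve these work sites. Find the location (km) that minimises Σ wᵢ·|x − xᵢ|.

For a sum of weighted absolute distances on a line, the optimum is the weighted median (not the mean). Total weight W = 595; half-weight = 297.5.
Sort by position and accumulate weight:
  km 0 (A, w=100) → cum 100
  km 1 (B, w=20) → cum 120
  km 15 (C, w=90) → cum 210
  km 31 (D, w=175) → cum 385  ≥ 297.5 → median here
  km 40 (E, w=70) → cum 455
  km 45 (F, w=30) → cum 485
  km 47 (G, w=110) → cum 595
Optimal location: km 31.

x = 31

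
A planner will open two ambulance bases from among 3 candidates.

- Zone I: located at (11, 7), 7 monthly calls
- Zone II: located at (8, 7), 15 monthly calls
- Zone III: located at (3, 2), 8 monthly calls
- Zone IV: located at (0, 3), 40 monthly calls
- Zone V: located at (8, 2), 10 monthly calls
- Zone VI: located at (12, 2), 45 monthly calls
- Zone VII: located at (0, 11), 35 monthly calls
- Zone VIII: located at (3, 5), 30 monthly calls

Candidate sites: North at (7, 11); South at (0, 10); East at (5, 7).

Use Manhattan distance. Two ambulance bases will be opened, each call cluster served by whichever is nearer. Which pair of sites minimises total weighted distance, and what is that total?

Evaluate every pair (each demand assigned to the nearer of the two):
  {South, East}: total = 1198
  {North, East}: total = 1488
  {North, South}: total = 1504
Best pair: {South, East} with total 1198.

{South, East}, total 1198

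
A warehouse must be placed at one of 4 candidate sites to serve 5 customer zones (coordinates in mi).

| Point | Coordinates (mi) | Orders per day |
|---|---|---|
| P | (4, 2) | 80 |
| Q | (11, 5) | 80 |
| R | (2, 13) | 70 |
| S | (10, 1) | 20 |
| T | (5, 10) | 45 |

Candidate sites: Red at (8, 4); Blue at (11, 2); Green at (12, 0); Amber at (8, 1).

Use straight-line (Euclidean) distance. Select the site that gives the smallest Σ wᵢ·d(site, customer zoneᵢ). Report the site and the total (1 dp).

Red, total 1741.9 mi

Total weighted distance at each candidate:
  Red (8, 4): total = 1741.9
  Blue (11, 2): total = 2273.2
  Green (12, 0): total = 2809.7
  Amber (8, 1): total = 2135.9
Minimum is at Red with total 1741.9 mi.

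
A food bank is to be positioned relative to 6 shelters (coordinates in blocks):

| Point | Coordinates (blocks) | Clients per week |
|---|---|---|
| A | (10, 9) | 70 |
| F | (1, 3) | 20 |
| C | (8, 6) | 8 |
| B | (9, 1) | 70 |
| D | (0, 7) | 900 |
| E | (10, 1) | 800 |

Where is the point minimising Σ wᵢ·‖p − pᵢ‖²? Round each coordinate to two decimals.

The minimiser of Σwᵢ‖p−pᵢ‖² is the weighted centroid p* = (Σwᵢpᵢ)/(Σwᵢ).
Σwᵢ = 1868.
Σwᵢxᵢ = 70·10 + 20·1 + 8·8 + 70·9 + 900·0 + 800·10 = 9414.
Σwᵢyᵢ = 70·9 + 20·3 + 8·6 + 70·1 + 900·7 + 800·1 = 7908.
x* = 9414/1868 = 5.04, y* = 7908/1868 = 4.23.

(5.04, 4.23)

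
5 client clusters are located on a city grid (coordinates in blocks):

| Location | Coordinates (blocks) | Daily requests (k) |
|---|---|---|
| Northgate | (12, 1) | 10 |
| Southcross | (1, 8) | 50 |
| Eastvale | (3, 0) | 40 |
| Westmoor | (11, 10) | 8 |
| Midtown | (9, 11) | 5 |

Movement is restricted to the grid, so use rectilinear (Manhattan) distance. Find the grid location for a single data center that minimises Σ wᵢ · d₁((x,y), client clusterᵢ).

(3, 8)

Manhattan distance separates: Σwᵢ(|x−xᵢ|+|y−yᵢ|) = Σwᵢ|x−xᵢ| + Σwᵢ|y−yᵢ|, so x and y are optimised independently as 1-D weighted medians.
Total weight W = 113; half = 56.5.
x-coordinate, sorted with cumulative weight:
  x=1 (Southcross, w=50) cum 50
  x=3 (Eastvale, w=40) cum 90  ← median
  x=9 (Midtown, w=5) cum 95
  x=11 (Westmoor, w=8) cum 103
  x=12 (Northgate, w=10) cum 113
⇒ x* = 3
y-coordinate, sorted with cumulative weight:
  y=0 (Eastvale, w=40) cum 40
  y=1 (Northgate, w=10) cum 50
  y=8 (Southcross, w=50) cum 100  ← median
  y=10 (Westmoor, w=8) cum 108
  y=11 (Midtown, w=5) cum 113
⇒ y* = 8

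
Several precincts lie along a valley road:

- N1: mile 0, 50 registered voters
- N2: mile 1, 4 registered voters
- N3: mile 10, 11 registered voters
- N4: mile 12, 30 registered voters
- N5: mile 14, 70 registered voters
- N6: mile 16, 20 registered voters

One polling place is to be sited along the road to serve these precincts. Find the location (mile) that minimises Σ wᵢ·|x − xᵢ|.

For a sum of weighted absolute distances on a line, the optimum is the weighted median (not the mean). Total weight W = 185; half-weight = 92.5.
Sort by position and accumulate weight:
  mile 0 (N1, w=50) → cum 50
  mile 1 (N2, w=4) → cum 54
  mile 10 (N3, w=11) → cum 65
  mile 12 (N4, w=30) → cum 95  ≥ 92.5 → median here
  mile 14 (N5, w=70) → cum 165
  mile 16 (N6, w=20) → cum 185
Optimal location: mile 12.

x = 12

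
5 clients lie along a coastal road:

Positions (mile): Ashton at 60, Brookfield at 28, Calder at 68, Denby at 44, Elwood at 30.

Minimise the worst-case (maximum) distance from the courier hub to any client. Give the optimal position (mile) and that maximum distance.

The 1-center on a line is the midpoint of the two extreme points: leftmost at 28, rightmost at 68.
Optimal location = (28 + 68)/2 = 48; maximum distance = (68 − 28)/2 = 20.

location 48, max distance 20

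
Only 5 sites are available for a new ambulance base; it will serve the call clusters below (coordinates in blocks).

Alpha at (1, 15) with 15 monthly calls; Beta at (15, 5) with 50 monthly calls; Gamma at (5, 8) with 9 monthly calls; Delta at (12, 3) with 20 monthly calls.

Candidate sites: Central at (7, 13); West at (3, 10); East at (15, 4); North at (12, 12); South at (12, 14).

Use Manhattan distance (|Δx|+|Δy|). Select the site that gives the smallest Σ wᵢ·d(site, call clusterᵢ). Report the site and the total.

East, total 631 blocks

Total weighted distance at each candidate:
  Central (7, 13): total = 1283
  West (3, 10): total = 1311
  East (15, 4): total = 631
  North (12, 12): total = 989
  South (12, 14): total = 1117
Minimum is at East with total 631 blocks.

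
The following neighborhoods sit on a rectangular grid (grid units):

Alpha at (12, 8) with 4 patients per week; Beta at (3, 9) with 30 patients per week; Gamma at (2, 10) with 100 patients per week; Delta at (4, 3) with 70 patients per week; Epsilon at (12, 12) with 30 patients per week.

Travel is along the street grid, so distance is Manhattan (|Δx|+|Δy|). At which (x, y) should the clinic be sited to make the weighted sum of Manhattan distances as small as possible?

Manhattan distance separates: Σwᵢ(|x−xᵢ|+|y−yᵢ|) = Σwᵢ|x−xᵢ| + Σwᵢ|y−yᵢ|, so x and y are optimised independently as 1-D weighted medians.
Total weight W = 234; half = 117.
x-coordinate, sorted with cumulative weight:
  x=2 (Gamma, w=100) cum 100
  x=3 (Beta, w=30) cum 130  ← median
  x=4 (Delta, w=70) cum 200
  x=12 (Alpha, w=4) cum 204
  x=12 (Epsilon, w=30) cum 234
⇒ x* = 3
y-coordinate, sorted with cumulative weight:
  y=3 (Delta, w=70) cum 70
  y=8 (Alpha, w=4) cum 74
  y=9 (Beta, w=30) cum 104
  y=10 (Gamma, w=100) cum 204  ← median
  y=12 (Epsilon, w=30) cum 234
⇒ y* = 10

(3, 10)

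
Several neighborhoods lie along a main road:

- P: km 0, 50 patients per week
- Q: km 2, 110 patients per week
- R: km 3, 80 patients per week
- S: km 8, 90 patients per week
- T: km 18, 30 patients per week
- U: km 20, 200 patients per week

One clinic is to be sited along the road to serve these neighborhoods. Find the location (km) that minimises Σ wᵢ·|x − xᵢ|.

For a sum of weighted absolute distances on a line, the optimum is the weighted median (not the mean). Total weight W = 560; half-weight = 280.
Sort by position and accumulate weight:
  km 0 (P, w=50) → cum 50
  km 2 (Q, w=110) → cum 160
  km 3 (R, w=80) → cum 240
  km 8 (S, w=90) → cum 330  ≥ 280 → median here
  km 18 (T, w=30) → cum 360
  km 20 (U, w=200) → cum 560
Optimal location: km 8.

x = 8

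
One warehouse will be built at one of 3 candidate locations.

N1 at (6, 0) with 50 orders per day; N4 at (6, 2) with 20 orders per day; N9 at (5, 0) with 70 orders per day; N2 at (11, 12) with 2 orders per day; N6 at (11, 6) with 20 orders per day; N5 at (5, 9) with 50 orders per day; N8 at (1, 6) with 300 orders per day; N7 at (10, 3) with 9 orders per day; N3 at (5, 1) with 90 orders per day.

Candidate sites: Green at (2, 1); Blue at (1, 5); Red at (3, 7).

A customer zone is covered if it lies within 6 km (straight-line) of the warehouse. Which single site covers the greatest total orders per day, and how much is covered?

Green, covering 530

Coverage radius r = 6 km; a point is covered iff (Δx)²+(Δy)² ≤ 6² = 36.
  Green (2, 1): covers {N1, N4, N9, N8, N3} → 530
  Blue (1, 5): covers {N4, N5, N8, N3} → 460
  Red (3, 7): covers {N4, N5, N8} → 370
Maximum coverage at Green: 530 orders per day.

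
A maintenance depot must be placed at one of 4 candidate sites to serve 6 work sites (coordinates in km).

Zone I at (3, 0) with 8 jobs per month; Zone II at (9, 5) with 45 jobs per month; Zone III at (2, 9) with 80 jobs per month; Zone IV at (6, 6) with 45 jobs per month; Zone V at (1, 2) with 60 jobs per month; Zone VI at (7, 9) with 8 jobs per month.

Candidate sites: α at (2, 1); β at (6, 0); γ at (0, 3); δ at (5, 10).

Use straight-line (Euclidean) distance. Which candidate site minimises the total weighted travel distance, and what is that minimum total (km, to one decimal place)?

δ, total 1362.8 km

Total weighted distance at each candidate:
  α (2, 1): total = 1462.6
  β (6, 0): total = 1739.9
  γ (0, 3): total = 1415.3
  δ (5, 10): total = 1362.8
Minimum is at δ with total 1362.8 km.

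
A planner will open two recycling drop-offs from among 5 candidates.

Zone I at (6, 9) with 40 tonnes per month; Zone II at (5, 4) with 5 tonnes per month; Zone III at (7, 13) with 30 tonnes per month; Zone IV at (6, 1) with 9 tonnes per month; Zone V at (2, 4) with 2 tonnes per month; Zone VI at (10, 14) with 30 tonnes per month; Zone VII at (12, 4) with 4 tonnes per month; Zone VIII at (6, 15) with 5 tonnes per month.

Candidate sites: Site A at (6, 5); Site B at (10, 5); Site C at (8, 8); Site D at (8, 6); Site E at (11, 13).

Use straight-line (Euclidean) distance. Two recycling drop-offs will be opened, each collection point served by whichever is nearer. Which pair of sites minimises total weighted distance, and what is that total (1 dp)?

{Site C, Site E}, total 406.4

Evaluate every pair (each demand assigned to the nearer of the two):
  {Site C, Site E}: total = 406.4
  {Site A, Site E}: total = 425.0
  {Site D, Site E}: total = 430.6
  {Site B, Site E}: total = 517.1
  {Site A, Site C}: total = 542.5
  {Site C, Site D}: total = 565.6
  {Site B, Site C}: total = 567.8
  {Site A, Site D}: total = 719.0
  {Site B, Site D}: total = 737.9
  {Site A, Site B}: total = 782.1
Best pair: {Site C, Site E} with total 406.4.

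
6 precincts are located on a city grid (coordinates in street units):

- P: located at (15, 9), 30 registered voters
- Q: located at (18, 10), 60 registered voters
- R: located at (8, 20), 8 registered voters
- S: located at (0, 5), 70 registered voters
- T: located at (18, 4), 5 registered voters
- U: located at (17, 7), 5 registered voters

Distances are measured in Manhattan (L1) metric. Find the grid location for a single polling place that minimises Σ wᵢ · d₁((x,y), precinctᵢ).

(15, 9)

Manhattan distance separates: Σwᵢ(|x−xᵢ|+|y−yᵢ|) = Σwᵢ|x−xᵢ| + Σwᵢ|y−yᵢ|, so x and y are optimised independently as 1-D weighted medians.
Total weight W = 178; half = 89.
x-coordinate, sorted with cumulative weight:
  x=0 (S, w=70) cum 70
  x=8 (R, w=8) cum 78
  x=15 (P, w=30) cum 108  ← median
  x=17 (U, w=5) cum 113
  x=18 (Q, w=60) cum 173
  x=18 (T, w=5) cum 178
⇒ x* = 15
y-coordinate, sorted with cumulative weight:
  y=4 (T, w=5) cum 5
  y=5 (S, w=70) cum 75
  y=7 (U, w=5) cum 80
  y=9 (P, w=30) cum 110  ← median
  y=10 (Q, w=60) cum 170
  y=20 (R, w=8) cum 178
⇒ y* = 9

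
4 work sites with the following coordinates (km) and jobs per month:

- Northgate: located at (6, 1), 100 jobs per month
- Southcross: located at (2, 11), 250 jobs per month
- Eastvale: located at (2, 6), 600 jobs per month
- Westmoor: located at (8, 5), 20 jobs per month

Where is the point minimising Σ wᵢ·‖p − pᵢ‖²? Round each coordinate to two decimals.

(2.54, 6.75)

The minimiser of Σwᵢ‖p−pᵢ‖² is the weighted centroid p* = (Σwᵢpᵢ)/(Σwᵢ).
Σwᵢ = 970.
Σwᵢxᵢ = 100·6 + 250·2 + 600·2 + 20·8 = 2460.
Σwᵢyᵢ = 100·1 + 250·11 + 600·6 + 20·5 = 6550.
x* = 2460/970 = 2.54, y* = 6550/970 = 6.75.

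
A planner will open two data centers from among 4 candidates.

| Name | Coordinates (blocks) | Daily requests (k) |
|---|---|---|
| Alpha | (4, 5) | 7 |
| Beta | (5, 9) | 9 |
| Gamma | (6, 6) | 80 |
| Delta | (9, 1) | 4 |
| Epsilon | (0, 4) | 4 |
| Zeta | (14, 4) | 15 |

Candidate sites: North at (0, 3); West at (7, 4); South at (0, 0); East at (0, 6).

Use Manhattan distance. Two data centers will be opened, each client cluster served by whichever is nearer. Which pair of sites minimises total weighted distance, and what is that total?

Evaluate every pair (each demand assigned to the nearer of the two):
  {North, West}: total = 460
  {West, East}: total = 464
  {West, South}: total = 472
  {North, East}: total = 860
  {South, East}: total = 875
  {North, South}: total = 1130
Best pair: {North, West} with total 460.

{North, West}, total 460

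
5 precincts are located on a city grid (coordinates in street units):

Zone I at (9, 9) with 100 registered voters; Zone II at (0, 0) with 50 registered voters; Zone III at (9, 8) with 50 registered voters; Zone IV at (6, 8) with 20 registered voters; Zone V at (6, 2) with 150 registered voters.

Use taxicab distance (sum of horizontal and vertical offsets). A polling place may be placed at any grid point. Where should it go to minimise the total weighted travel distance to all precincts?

(6, 2)

Manhattan distance separates: Σwᵢ(|x−xᵢ|+|y−yᵢ|) = Σwᵢ|x−xᵢ| + Σwᵢ|y−yᵢ|, so x and y are optimised independently as 1-D weighted medians.
Total weight W = 370; half = 185.
x-coordinate, sorted with cumulative weight:
  x=0 (Zone II, w=50) cum 50
  x=6 (Zone IV, w=20) cum 70
  x=6 (Zone V, w=150) cum 220  ← median
  x=9 (Zone I, w=100) cum 320
  x=9 (Zone III, w=50) cum 370
⇒ x* = 6
y-coordinate, sorted with cumulative weight:
  y=0 (Zone II, w=50) cum 50
  y=2 (Zone V, w=150) cum 200  ← median
  y=8 (Zone III, w=50) cum 250
  y=8 (Zone IV, w=20) cum 270
  y=9 (Zone I, w=100) cum 370
⇒ y* = 2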